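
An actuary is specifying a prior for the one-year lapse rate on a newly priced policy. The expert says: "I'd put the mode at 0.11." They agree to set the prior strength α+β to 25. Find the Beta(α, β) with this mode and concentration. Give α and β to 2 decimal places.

α = 3.53, β = 21.47

For α,β > 1 the Beta mode is (α−1)/(α+β−2). With α+β = 25, the mode is (α−1)/23.
Set (α−1)/23 = 0.11 → α = 1 + 0.11·23 = 3.53.
β = 25 − α = 21.47.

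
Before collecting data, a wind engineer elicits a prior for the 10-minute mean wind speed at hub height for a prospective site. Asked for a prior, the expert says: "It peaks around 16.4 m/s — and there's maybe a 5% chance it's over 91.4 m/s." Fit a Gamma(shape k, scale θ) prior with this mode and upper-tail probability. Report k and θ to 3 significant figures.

Gamma(k,θ) with k>1 has mode (k−1)θ, so θ = 16.4/(k−1).
Need P(X < 91.4) = 0.95 with θ tied to k this way. Start at k = 2, θ = 16.4: P(X<91.4) ≈ 0.975.
Too high — lower k to spread out. Iterating converges to k ≈ 1.79.
Then θ = 16.4/(1.79−1) ≈ 20.8.

k ≈ 1.79, θ ≈ 20.8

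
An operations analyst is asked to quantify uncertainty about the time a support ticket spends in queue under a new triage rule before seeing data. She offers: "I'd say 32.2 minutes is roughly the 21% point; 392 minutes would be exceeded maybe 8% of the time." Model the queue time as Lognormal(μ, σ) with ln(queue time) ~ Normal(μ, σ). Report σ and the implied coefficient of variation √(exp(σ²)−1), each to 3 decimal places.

σ ≈ 1.130, CV ≈ 1.608

If T ~ Lognormal(μ,σ) then ln T ~ Normal(μ,σ), so the p-quantile of ln T is μ + z_p·σ.
ln(32.2) = 3.472 and ln(392) = 5.971; z_{0.21} = -0.8064, z_{0.92} = 1.405.
σ = (5.971 − 3.472)/(1.405 − (-0.8064)) = 1.130.
μ = 3.472 − (-0.8064)·1.130 = 4.383.
CV = √(exp(σ²)−1) = √(exp(1.2772)−1) = 1.608.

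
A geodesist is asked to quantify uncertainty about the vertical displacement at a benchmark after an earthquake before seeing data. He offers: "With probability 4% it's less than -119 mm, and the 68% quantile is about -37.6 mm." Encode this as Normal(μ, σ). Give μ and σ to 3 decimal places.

μ = -54.761, σ = 36.693

For Normal(μ,σ), the p-quantile is μ + z_p·σ. Here z_{0.04} = -1.751, z_{0.68} = 0.4677.
So -119 = μ − 1.751σ and -37.6 = μ + 0.4677σ.
Subtracting: σ = (-37.6 − -119)/(0.4677 − (-1.751)) = 36.693.
Then μ = -119 − (-1.751)·36.693 = -54.761.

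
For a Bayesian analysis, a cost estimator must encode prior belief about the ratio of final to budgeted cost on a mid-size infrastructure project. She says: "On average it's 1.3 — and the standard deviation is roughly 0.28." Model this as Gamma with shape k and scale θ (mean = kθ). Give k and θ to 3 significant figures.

For Gamma(k, scale θ): mean = kθ, variance = kθ², so CV = 1/√k.
CV = SD/mean = 0.28/1.3 = 0.2154, hence k = 1/CV² = 21.6.
Then θ = mean/k = 1.3/21.6 = 0.0603.

k ≈ 21.6, θ ≈ 0.0603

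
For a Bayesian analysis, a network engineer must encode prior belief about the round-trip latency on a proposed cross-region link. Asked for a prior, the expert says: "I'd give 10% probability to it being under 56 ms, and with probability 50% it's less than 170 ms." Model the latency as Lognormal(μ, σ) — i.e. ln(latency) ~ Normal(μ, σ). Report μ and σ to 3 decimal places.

If T ~ Lognormal(μ,σ) then ln T ~ Normal(μ,σ), so the p-quantile of ln T is μ + z_p·σ.
ln(56) = 4.025 and ln(170) = 5.136; z_{0.1} = -1.282, z_{0.5} = 0.
σ = (5.136 − 4.025)/(0 − (-1.282)) = 0.866.
μ = 4.025 − (-1.282)·0.866 = 5.136.

μ ≈ 5.136, σ ≈ 0.866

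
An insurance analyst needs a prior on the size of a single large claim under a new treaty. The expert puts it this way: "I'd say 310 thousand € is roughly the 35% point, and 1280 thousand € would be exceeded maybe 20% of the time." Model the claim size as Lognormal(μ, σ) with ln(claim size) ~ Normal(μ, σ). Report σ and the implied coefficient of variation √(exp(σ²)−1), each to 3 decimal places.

If T ~ Lognormal(μ,σ) then ln T ~ Normal(μ,σ), so the p-quantile of ln T is μ + z_p·σ.
ln(310) = 5.737 and ln(1280) = 7.155; z_{0.35} = -0.3853, z_{0.8} = 0.8416.
σ = (7.155 − 5.737)/(0.8416 − (-0.3853)) = 1.156.
μ = 5.737 − (-0.3853)·1.156 = 6.182.
CV = √(exp(σ²)−1) = √(exp(1.3358)−1) = 1.674.

σ ≈ 1.156, CV ≈ 1.674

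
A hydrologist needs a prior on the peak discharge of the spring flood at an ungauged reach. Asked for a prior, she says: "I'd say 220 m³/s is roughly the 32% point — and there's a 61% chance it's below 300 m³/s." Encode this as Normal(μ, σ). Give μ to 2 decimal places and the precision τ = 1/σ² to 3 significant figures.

The p-quantile of Normal(μ,σ) is μ + z_p·σ, with z_{0.32} = -0.4677 and z_{0.61} = 0.2793.
Eliminate σ: μ = (z₂·x₁ − z₁·x₂)/(z₂ − z₁) = (0.2793·220 − (-0.4677)·300)/0.747 = 270.09.
Then σ = (x₂ − x₁)/(z₂ − z₁) = (300 − 220)/0.747 = 107.09.
Precision τ = 1/σ² = 1/107.1² = 8.72e-05.

μ = 270.09, τ = 8.72e-05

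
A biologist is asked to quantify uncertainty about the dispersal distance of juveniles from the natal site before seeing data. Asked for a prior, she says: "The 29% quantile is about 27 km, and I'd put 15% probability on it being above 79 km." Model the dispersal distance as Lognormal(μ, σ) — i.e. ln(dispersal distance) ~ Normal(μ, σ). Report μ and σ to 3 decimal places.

μ ≈ 3.670, σ ≈ 0.675

If T ~ Lognormal(μ,σ) then ln T ~ Normal(μ,σ), so the p-quantile of ln T is μ + z_p·σ.
ln(27) = 3.296 and ln(79) = 4.369; z_{0.29} = -0.5534, z_{0.85} = 1.036.
σ = (4.369 − 3.296)/(1.036 − (-0.5534)) = 0.675.
μ = 3.296 − (-0.5534)·0.675 = 3.670.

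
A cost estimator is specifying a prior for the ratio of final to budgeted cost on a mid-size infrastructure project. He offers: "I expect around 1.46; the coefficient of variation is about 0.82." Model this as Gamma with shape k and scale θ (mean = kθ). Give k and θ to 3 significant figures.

k ≈ 1.49, θ ≈ 0.982

For Gamma(k, scale θ): mean = kθ, variance = kθ², so CV = 1/√k.
CV = 0.82, hence k = 1/CV² = 1.49.
Then θ = mean/k = 1.46/1.49 = 0.982.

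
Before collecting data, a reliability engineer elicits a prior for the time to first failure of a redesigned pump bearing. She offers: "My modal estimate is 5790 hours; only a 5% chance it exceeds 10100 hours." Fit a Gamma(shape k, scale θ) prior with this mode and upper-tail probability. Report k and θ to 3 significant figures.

k ≈ 10, θ ≈ 642

Gamma(k,θ) with k>1 has mode (k−1)θ, so θ = 5790/(k−1).
Need P(X < 10100) = 0.95 with θ tied to k this way. Start at k = 2, θ = 5790: P(X<10100) ≈ 0.520.
Too low — raise k to concentrate. Iterating converges to k ≈ 10.
Then θ = 5790/(10−1) ≈ 642.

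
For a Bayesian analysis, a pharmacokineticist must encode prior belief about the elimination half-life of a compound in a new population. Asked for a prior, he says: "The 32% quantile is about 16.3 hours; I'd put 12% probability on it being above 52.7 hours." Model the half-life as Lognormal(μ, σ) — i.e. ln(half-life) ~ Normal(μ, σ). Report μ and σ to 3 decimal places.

If T ~ Lognormal(μ,σ) then ln T ~ Normal(μ,σ), so the p-quantile of ln T is μ + z_p·σ.
ln(16.3) = 2.791 and ln(52.7) = 3.965; z_{0.32} = -0.4677, z_{0.88} = 1.175.
σ = (3.965 − 2.791)/(1.175 − (-0.4677)) = 0.714.
μ = 2.791 − (-0.4677)·0.714 = 3.125.

μ ≈ 3.125, σ ≈ 0.714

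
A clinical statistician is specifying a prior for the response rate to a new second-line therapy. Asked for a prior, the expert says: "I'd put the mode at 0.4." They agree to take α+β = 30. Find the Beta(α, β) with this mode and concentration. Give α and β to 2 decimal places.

α = 12.20, β = 17.80

For α,β > 1 the Beta mode is (α−1)/(α+β−2). With α+β = 30, the mode is (α−1)/28.
Set (α−1)/28 = 0.4 → α = 1 + 0.4·28 = 12.20.
β = 30 − α = 17.80.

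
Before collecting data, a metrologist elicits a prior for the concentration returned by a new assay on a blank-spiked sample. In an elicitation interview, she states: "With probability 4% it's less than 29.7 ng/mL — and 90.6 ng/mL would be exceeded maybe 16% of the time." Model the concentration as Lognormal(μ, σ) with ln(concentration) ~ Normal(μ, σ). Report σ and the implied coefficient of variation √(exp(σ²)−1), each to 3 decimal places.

If T ~ Lognormal(μ,σ) then ln T ~ Normal(μ,σ), so the p-quantile of ln T is μ + z_p·σ.
ln(29.7) = 3.391 and ln(90.6) = 4.506; z_{0.04} = -1.751, z_{0.84} = 0.9945.
σ = (4.506 − 3.391)/(0.9945 − (-1.751)) = 0.406.
μ = 3.391 − (-1.751)·0.406 = 4.102.
CV = √(exp(σ²)−1) = √(exp(0.1651)−1) = 0.424.

σ ≈ 0.406, CV ≈ 0.424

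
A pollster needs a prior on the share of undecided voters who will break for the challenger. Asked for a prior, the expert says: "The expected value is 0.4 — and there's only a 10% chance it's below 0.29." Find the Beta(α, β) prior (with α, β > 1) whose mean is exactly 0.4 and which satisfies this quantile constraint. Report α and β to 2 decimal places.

α ≈ 12.54, β ≈ 18.82

With mean 0.4 fixed, write α = 0.4s, β = 0.6s where s = α+β.
Need P(θ < 0.29) = 0.1 under Beta(0.4s, 0.6s). Normal approximation: (q−m)/√(m(1−m)/s) ≈ z_{0.1} = -1.28, so s ≈ 0.4·0.6·(-1.28)²/(0.29−0.4)² = 32.6.
At s = 32.6: P(θ<0.29) ≈ 0.096. Adjusting to match 0.1 gives s ≈ 31.36.
So α = 0.4·31.36 ≈ 12.54, β = 0.6·31.36 ≈ 18.82.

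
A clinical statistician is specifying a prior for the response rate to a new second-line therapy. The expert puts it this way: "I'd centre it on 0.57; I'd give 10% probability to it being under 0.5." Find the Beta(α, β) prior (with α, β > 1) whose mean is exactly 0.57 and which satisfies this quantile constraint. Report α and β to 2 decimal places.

With mean 0.57 fixed, write α = 0.57s, β = 0.43s where s = α+β.
Need P(θ < 0.5) = 0.1 under Beta(0.57s, 0.43s). Normal approximation: (q−m)/√(m(1−m)/s) ≈ z_{0.1} = -1.28, so s ≈ 0.57·0.43·(-1.28)²/(0.5−0.57)² = 82.2.
At s = 82.2: P(θ<0.5) ≈ 0.101. Adjusting to match 0.1 gives s ≈ 82.67.
So α = 0.57·82.67 ≈ 47.12, β = 0.43·82.67 ≈ 35.55.

α ≈ 47.12, β ≈ 35.55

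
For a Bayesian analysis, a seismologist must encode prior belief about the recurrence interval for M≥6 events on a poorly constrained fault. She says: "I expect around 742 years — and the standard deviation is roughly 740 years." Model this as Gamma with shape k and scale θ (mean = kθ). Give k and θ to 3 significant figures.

For Gamma(k, scale θ): mean = kθ, variance = kθ², so CV = 1/√k.
CV = SD/mean = 740/742 = 0.9973, hence k = 1/CV² = 1.01.
Then θ = mean/k = 742/1.01 = 738.

k ≈ 1.01, θ ≈ 738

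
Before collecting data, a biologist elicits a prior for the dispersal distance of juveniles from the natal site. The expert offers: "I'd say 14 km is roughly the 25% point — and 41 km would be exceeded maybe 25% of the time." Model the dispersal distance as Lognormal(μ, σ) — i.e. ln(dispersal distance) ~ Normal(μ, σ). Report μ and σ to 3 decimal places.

If T ~ Lognormal(μ,σ) then ln T ~ Normal(μ,σ), so the p-quantile of ln T is μ + z_p·σ.
ln(14) = 2.639 and ln(41) = 3.714; z_{0.25} = -0.6745, z_{0.75} = 0.6745.
σ = (3.714 − 2.639)/(0.6745 − (-0.6745)) = 0.797.
μ = 2.639 − (-0.6745)·0.797 = 3.176.

μ ≈ 3.176, σ ≈ 0.797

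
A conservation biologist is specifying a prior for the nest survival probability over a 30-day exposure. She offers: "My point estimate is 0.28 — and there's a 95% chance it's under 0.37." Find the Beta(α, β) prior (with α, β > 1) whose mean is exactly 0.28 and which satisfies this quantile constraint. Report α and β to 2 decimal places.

With mean 0.28 fixed, write α = 0.28s, β = 0.72s where s = α+β.
Need P(θ < 0.37) = 0.95 under Beta(0.28s, 0.72s). Normal approximation: (q−m)/√(m(1−m)/s) ≈ z_{0.95} = 1.64, so s ≈ 0.28·0.72·(1.64)²/(0.37−0.28)² = 67.3.
At s = 67.3: P(θ<0.37) ≈ 0.945. Adjusting to match 0.95 gives s ≈ 71.81.
So α = 0.28·71.81 ≈ 20.11, β = 0.72·71.81 ≈ 51.71.

α ≈ 20.11, β ≈ 51.71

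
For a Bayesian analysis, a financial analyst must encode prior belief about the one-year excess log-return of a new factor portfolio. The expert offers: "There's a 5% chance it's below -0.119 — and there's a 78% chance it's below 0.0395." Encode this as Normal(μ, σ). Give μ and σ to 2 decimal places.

The p-quantile of Normal(μ,σ) is μ + z_p·σ, with z_{0.05} = -1.645 and z_{0.78} = 0.7722.
Eliminate σ: μ = (z₂·x₁ − z₁·x₂)/(z₂ − z₁) = (0.7722·-0.119 − (-1.645)·0.0395)/2.417 = -0.01.
Then σ = (x₂ − x₁)/(z₂ − z₁) = (0.0395 − -0.119)/2.417 = 0.07.

μ = -0.01, σ = 0.07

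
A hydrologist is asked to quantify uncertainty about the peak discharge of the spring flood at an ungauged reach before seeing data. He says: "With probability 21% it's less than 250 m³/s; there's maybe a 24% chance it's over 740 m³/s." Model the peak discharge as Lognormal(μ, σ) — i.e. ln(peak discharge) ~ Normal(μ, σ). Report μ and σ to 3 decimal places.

μ ≈ 6.100, σ ≈ 0.717

If T ~ Lognormal(μ,σ) then ln T ~ Normal(μ,σ), so the p-quantile of ln T is μ + z_p·σ.
ln(250) = 5.521 and ln(740) = 6.607; z_{0.21} = -0.8064, z_{0.76} = 0.7063.
σ = (6.607 − 5.521)/(0.7063 − (-0.8064)) = 0.717.
μ = 5.521 − (-0.8064)·0.717 = 6.100.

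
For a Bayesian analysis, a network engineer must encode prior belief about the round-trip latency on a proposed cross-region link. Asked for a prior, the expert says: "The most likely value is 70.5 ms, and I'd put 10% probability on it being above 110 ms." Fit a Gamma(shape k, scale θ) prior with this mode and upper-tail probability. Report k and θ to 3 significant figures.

Gamma(k,θ) with k>1 has mode (k−1)θ, so θ = 70.5/(k−1).
Need P(X < 110) = 0.9 with θ tied to k this way. Start at k = 2, θ = 70.5: P(X<110) ≈ 0.462.
Too low — raise k to concentrate. Iterating converges to k ≈ 10.5.
Then θ = 70.5/(10.5−1) ≈ 7.45.

k ≈ 10.5, θ ≈ 7.45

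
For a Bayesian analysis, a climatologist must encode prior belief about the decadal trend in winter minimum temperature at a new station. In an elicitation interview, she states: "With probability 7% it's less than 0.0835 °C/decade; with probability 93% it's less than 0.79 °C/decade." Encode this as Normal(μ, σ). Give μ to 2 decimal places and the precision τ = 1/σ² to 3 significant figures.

μ = 0.44, τ = 17.5

For Normal(μ,σ), the p-quantile is μ + z_p·σ. Here z_{0.07} = -1.476, z_{0.93} = 1.476.
So 0.0835 = μ − 1.476σ and 0.79 = μ + 1.476σ.
Subtracting: σ = (0.79 − 0.0835)/(1.476 − (-1.476)) = 0.24.
Then μ = 0.0835 − (-1.476)·0.24 = 0.44.
Precision τ = 1/σ² = 1/0.2394² = 17.5.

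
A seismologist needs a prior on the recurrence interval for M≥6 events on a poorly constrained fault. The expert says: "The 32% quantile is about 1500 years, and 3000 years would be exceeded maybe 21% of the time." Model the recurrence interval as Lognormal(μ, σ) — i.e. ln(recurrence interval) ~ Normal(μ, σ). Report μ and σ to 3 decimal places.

If T ~ Lognormal(μ,σ) then ln T ~ Normal(μ,σ), so the p-quantile of ln T is μ + z_p·σ.
ln(1500) = 7.313 and ln(3000) = 8.006; z_{0.32} = -0.4677, z_{0.79} = 0.8064.
σ = (8.006 − 7.313)/(0.8064 − (-0.4677)) = 0.544.
μ = 7.313 − (-0.4677)·0.544 = 7.568.

μ ≈ 7.568, σ ≈ 0.544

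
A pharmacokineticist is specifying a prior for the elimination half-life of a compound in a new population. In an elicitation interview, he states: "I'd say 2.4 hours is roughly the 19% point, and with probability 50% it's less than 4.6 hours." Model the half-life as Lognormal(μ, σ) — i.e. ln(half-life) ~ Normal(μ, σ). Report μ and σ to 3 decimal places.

If T ~ Lognormal(μ,σ) then ln T ~ Normal(μ,σ), so the p-quantile of ln T is μ + z_p·σ.
ln(2.4) = 0.8755 and ln(4.6) = 1.526; z_{0.19} = -0.8779, z_{0.5} = 0.
σ = (1.526 − 0.8755)/(0 − (-0.8779)) = 0.741.
μ = 0.8755 − (-0.8779)·0.741 = 1.526.

μ ≈ 1.526, σ ≈ 0.741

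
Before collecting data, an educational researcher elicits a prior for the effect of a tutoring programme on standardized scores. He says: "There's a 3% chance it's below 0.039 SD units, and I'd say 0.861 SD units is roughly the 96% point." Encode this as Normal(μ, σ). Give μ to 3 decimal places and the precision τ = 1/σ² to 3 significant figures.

For Normal(μ,σ), the p-quantile is μ + z_p·σ. Here z_{0.03} = -1.881, z_{0.96} = 1.751.
So 0.039 = μ − 1.881σ and 0.861 = μ + 1.751σ.
Subtracting: σ = (0.861 − 0.039)/(1.751 − (-1.881)) = 0.226.
Then μ = 0.039 − (-1.881)·0.226 = 0.465.
Precision τ = 1/σ² = 1/0.2264² = 19.5.

μ = 0.465, τ = 19.5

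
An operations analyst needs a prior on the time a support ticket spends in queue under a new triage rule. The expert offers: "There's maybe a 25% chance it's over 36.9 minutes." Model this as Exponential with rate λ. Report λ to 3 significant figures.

λ ≈ 0.0376

P(T > 36.9) = e^(−λ·36.9) = 0.25, so λ = −ln(0.25)/36.9 = 0.0376.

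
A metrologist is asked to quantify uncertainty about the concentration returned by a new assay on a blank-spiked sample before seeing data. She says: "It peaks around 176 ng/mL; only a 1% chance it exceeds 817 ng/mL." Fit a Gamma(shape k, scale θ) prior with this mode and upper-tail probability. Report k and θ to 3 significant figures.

k ≈ 2.7, θ ≈ 104

Gamma(k,θ) with k>1 has mode (k−1)θ, so θ = 176/(k−1).
Need P(X < 817) = 0.99 with θ tied to k this way. Start at k = 2, θ = 176: P(X<817) ≈ 0.946.
Too low — raise k to concentrate. Iterating converges to k ≈ 2.7.
Then θ = 176/(2.7−1) ≈ 104.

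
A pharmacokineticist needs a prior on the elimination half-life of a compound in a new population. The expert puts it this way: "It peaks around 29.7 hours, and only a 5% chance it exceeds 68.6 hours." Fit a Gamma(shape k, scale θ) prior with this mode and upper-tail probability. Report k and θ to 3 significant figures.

k ≈ 4.91, θ ≈ 7.6

Gamma(k,θ) with k>1 has mode (k−1)θ, so θ = 29.7/(k−1).
Need P(X < 68.6) = 0.95 with θ tied to k this way. Start at k = 2, θ = 29.7: P(X<68.6) ≈ 0.671.
Too low — raise k to concentrate. Iterating converges to k ≈ 4.91.
Then θ = 29.7/(4.91−1) ≈ 7.6.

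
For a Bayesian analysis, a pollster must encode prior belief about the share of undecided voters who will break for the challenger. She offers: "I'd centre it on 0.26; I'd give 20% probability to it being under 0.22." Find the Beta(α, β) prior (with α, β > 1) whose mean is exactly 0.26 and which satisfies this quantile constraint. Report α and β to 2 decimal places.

α ≈ 22.67, β ≈ 64.52

With mean 0.26 fixed, write α = 0.26s, β = 0.74s where s = α+β.
Need P(θ < 0.22) = 0.2 under Beta(0.26s, 0.74s). Normal approximation: (q−m)/√(m(1−m)/s) ≈ z_{0.2} = -0.842, so s ≈ 0.26·0.74·(-0.842)²/(0.22−0.26)² = 85.2.
At s = 85.2: P(θ<0.22) ≈ 0.203. Adjusting to match 0.2 gives s ≈ 87.18.
So α = 0.26·87.18 ≈ 22.67, β = 0.74·87.18 ≈ 64.52.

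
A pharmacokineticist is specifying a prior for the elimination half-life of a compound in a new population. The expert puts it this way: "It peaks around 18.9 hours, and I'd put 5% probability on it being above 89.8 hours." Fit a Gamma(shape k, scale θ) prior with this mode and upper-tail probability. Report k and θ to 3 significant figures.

k ≈ 2, θ ≈ 18.9

Gamma(k,θ) with k>1 has mode (k−1)θ, so θ = 18.9/(k−1).
Need P(X < 89.8) = 0.95 with θ tied to k this way. Start at k = 2, θ = 18.9: P(X<89.8) ≈ 0.950.
Too high — lower k to spread out. Iterating converges to k ≈ 2.
Then θ = 18.9/(2−1) ≈ 18.9.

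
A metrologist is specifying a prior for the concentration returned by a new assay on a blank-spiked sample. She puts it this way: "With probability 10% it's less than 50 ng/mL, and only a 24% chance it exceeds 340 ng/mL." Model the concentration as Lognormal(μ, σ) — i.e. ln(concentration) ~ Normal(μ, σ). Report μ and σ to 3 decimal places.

μ ≈ 5.148, σ ≈ 0.964

If T ~ Lognormal(μ,σ) then ln T ~ Normal(μ,σ), so the p-quantile of ln T is μ + z_p·σ.
ln(50) = 3.912 and ln(340) = 5.829; z_{0.1} = -1.282, z_{0.76} = 0.7063.
σ = (5.829 − 3.912)/(0.7063 − (-1.282)) = 0.964.
μ = 3.912 − (-1.282)·0.964 = 5.148.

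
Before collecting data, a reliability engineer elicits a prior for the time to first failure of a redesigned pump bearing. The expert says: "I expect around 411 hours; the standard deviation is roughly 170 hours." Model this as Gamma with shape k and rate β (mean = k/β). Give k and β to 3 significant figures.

k ≈ 5.85, β ≈ 0.0142

For Gamma(k, rate β): mean = k/β, variance = k/β², so CV = 1/√k.
CV = SD/mean = 170/411 = 0.4136, hence k = 1/CV² = 5.85.
Then β = k/mean = 5.85/411 = 0.0142.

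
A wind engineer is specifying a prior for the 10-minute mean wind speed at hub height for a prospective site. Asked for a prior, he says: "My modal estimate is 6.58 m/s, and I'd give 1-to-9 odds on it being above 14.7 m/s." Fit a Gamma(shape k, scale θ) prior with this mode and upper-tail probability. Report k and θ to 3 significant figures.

Gamma(k,θ) with k>1 has mode (k−1)θ, so θ = 6.58/(k−1).
Need P(X < 14.7) = 0.9 with θ tied to k this way. Start at k = 2, θ = 6.58: P(X<14.7) ≈ 0.654.
Too low — raise k to concentrate. Iterating converges to k ≈ 3.98.
Then θ = 6.58/(3.98−1) ≈ 2.21.

k ≈ 3.98, θ ≈ 2.21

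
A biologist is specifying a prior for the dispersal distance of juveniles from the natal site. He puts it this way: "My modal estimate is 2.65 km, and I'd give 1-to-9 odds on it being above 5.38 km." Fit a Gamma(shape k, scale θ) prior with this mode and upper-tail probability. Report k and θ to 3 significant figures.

k ≈ 4.83, θ ≈ 0.693

Gamma(k,θ) with k>1 has mode (k−1)θ, so θ = 2.65/(k−1).
Need P(X < 5.38) = 0.9 with θ tied to k this way. Start at k = 2, θ = 2.65: P(X<5.38) ≈ 0.602.
Too low — raise k to concentrate. Iterating converges to k ≈ 4.83.
Then θ = 2.65/(4.83−1) ≈ 0.693.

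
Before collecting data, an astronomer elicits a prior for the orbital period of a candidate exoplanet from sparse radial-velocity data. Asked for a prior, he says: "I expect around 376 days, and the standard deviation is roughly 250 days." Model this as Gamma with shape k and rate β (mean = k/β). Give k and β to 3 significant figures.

k ≈ 2.26, β ≈ 0.00602

For Gamma(k, rate β): mean = k/β, variance = k/β², so CV = 1/√k.
CV = SD/mean = 250/376 = 0.6649, hence k = 1/CV² = 2.26.
Then β = k/mean = 2.26/376 = 0.00602.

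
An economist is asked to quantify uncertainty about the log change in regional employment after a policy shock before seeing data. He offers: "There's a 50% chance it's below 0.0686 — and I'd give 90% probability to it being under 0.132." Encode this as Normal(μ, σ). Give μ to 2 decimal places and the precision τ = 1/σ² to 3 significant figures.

The p-quantile of Normal(μ,σ) is μ + z_p·σ, with z_{0.5} = 0 and z_{0.9} = 1.282.
Eliminate σ: μ = (z₂·x₁ − z₁·x₂)/(z₂ − z₁) = (1.282·0.0686 − (0)·0.132)/1.282 = 0.07.
Then σ = (x₂ − x₁)/(z₂ − z₁) = (0.132 − 0.0686)/1.282 = 0.05.
Precision τ = 1/σ² = 1/0.04947² = 409.

μ = 0.07, τ = 409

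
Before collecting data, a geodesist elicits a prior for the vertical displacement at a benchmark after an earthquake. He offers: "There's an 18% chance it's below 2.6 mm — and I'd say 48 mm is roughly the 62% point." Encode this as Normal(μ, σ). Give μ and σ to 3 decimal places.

μ = 36.640, σ = 37.187

For Normal(μ,σ), the p-quantile is μ + z_p·σ. Here z_{0.18} = -0.9154, z_{0.62} = 0.3055.
So 2.6 = μ − 0.9154σ and 48 = μ + 0.3055σ.
Subtracting: σ = (48 − 2.6)/(0.3055 − (-0.9154)) = 37.187.
Then μ = 2.6 − (-0.9154)·37.187 = 36.640.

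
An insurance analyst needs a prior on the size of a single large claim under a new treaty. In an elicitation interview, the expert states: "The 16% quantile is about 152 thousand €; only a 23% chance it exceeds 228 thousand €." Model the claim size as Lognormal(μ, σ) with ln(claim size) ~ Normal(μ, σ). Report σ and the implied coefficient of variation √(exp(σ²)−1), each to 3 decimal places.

σ ≈ 0.234, CV ≈ 0.237

If T ~ Lognormal(μ,σ) then ln T ~ Normal(μ,σ), so the p-quantile of ln T is μ + z_p·σ.
ln(152) = 5.024 and ln(228) = 5.429; z_{0.16} = -0.9945, z_{0.77} = 0.7388.
σ = (5.429 − 5.024)/(0.7388 − (-0.9945)) = 0.234.
μ = 5.024 − (-0.9945)·0.234 = 5.257.
CV = √(exp(σ²)−1) = √(exp(0.0547)−1) = 0.237.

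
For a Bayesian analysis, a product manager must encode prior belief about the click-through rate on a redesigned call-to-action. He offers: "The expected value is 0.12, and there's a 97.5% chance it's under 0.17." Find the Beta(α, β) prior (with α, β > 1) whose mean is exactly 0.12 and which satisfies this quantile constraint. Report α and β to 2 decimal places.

With mean 0.12 fixed, write α = 0.12s, β = 0.88s where s = α+β.
Need P(θ < 0.17) = 0.975 under Beta(0.12s, 0.88s). Normal approximation: (q−m)/√(m(1−m)/s) ≈ z_{0.975} = 1.96, so s ≈ 0.12·0.88·(1.96)²/(0.17−0.12)² = 162.3.
At s = 162.3: P(θ<0.17) ≈ 0.966. Adjusting to match 0.975 gives s ≈ 187.87.
So α = 0.12·187.87 ≈ 22.54, β = 0.88·187.87 ≈ 165.33.

α ≈ 22.54, β ≈ 165.33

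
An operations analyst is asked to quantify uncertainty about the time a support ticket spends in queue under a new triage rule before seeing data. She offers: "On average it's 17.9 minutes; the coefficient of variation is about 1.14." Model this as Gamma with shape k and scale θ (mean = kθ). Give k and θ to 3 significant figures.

k ≈ 0.769, θ ≈ 23.3

For Gamma(k, scale θ): mean = kθ, variance = kθ², so CV = 1/√k.
CV = 1.14, hence k = 1/CV² = 0.769.
Then θ = mean/k = 17.9/0.769 = 23.3.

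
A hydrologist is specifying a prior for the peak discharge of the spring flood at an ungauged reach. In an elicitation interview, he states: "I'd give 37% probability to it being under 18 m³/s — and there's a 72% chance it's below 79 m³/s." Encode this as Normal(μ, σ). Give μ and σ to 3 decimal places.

μ = 40.131, σ = 66.689

The p-quantile of Normal(μ,σ) is μ + z_p·σ, with z_{0.37} = -0.3319 and z_{0.72} = 0.5828.
Eliminate σ: μ = (z₂·x₁ − z₁·x₂)/(z₂ − z₁) = (0.5828·18 − (-0.3319)·79)/0.9147 = 40.131.
Then σ = (x₂ − x₁)/(z₂ − z₁) = (79 − 18)/0.9147 = 66.689.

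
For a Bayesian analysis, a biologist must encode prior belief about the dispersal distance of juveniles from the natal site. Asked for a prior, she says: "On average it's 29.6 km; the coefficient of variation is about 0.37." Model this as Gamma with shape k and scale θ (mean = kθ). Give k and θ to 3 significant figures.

k ≈ 7.3, θ ≈ 4.05

For Gamma(k, scale θ): mean = kθ, variance = kθ², so CV = 1/√k.
CV = 0.37, hence k = 1/CV² = 7.3.
Then θ = mean/k = 29.6/7.3 = 4.05.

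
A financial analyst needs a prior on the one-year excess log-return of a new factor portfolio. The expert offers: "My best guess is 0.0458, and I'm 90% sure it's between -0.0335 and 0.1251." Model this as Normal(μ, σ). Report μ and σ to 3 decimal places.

μ = 0.046, σ = 0.048

A symmetric 90% interval runs μ ± z·σ with z = 1.645.
Half-width = 0.0793, so σ = 0.0793/1.645 = 0.048.
μ is the stated best guess, 0.046.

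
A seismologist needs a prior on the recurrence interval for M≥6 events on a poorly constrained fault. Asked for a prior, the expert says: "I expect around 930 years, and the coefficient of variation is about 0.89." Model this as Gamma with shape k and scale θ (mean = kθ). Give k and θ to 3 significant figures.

k ≈ 1.26, θ ≈ 737

For Gamma(k, scale θ): mean = kθ, variance = kθ², so CV = 1/√k.
CV = 0.89, hence k = 1/CV² = 1.26.
Then θ = mean/k = 930/1.26 = 737.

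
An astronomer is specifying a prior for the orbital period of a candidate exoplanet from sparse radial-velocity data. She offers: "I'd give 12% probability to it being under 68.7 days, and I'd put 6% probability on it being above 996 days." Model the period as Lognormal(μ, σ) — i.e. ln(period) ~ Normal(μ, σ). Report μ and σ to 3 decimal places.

μ ≈ 5.381, σ ≈ 0.980

If T ~ Lognormal(μ,σ) then ln T ~ Normal(μ,σ), so the p-quantile of ln T is μ + z_p·σ.
ln(68.7) = 4.23 and ln(996) = 6.904; z_{0.12} = -1.175, z_{0.94} = 1.555.
σ = (6.904 − 4.23)/(1.555 − (-1.175)) = 0.980.
μ = 4.23 − (-1.175)·0.980 = 5.381.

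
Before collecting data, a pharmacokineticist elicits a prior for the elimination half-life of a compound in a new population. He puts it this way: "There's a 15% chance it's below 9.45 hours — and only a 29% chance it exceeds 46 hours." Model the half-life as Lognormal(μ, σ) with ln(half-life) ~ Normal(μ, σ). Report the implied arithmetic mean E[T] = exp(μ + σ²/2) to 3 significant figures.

E[T] ≈ 43.5 hours

If T ~ Lognormal(μ,σ) then ln T ~ Normal(μ,σ), so the p-quantile of ln T is μ + z_p·σ.
ln(9.45) = 2.246 and ln(46) = 3.829; z_{0.15} = -1.036, z_{0.71} = 0.5534.
σ = (3.829 − 2.246)/(0.5534 − (-1.036)) = 0.995.
μ = 2.246 − (-1.036)·0.995 = 3.278.
E[T] = exp(μ + σ²/2) = exp(3.278 + 0.4955) = 43.5 hours.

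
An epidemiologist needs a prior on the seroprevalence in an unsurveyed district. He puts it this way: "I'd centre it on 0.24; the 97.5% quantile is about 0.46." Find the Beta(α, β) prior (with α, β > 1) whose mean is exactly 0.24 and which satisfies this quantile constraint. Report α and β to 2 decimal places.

With mean 0.24 fixed, write α = 0.24s, β = 0.76s where s = α+β.
Need P(θ < 0.46) = 0.975 under Beta(0.24s, 0.76s). Normal approximation: (q−m)/√(m(1−m)/s) ≈ z_{0.975} = 1.96, so s ≈ 0.24·0.76·(1.96)²/(0.46−0.24)² = 14.5.
At s = 14.5: P(θ<0.46) ≈ 0.964. Adjusting to match 0.975 gives s ≈ 17.30.
So α = 0.24·17.30 ≈ 4.15, β = 0.76·17.30 ≈ 13.15.

α ≈ 4.15, β ≈ 13.15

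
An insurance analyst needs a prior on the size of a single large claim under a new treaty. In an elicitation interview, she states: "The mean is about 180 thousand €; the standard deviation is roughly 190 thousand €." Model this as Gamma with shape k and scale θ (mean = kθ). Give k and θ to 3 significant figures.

k ≈ 0.898, θ ≈ 201

For Gamma(k, scale θ): mean = kθ, variance = kθ², so CV = 1/√k.
CV = SD/mean = 190/180 = 1.056, hence k = 1/CV² = 0.898.
Then θ = mean/k = 180/0.898 = 201.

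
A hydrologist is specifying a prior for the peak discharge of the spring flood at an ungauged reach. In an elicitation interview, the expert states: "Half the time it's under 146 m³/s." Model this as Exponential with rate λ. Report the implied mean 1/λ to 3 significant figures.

mean ≈ 211 m³/s

Exponential median = ln 2 / λ, so λ = ln 2 / 146.0 = 0.00475.
Mean = 1/λ = 211 m³/s.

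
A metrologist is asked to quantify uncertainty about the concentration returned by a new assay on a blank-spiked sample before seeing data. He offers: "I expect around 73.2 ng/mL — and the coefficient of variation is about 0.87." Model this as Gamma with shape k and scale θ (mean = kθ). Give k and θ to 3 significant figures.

k ≈ 1.32, θ ≈ 55.4

For Gamma(k, scale θ): mean = kθ, variance = kθ², so CV = 1/√k.
CV = 0.87, hence k = 1/CV² = 1.32.
Then θ = mean/k = 73.2/1.32 = 55.4.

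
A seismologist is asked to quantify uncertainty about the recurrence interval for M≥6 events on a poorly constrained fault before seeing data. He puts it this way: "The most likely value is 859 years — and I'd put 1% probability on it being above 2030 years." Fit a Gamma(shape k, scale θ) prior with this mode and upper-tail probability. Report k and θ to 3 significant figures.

Gamma(k,θ) with k>1 has mode (k−1)θ, so θ = 859/(k−1).
Need P(X < 2030) = 0.99 with θ tied to k this way. Start at k = 2, θ = 859: P(X<2030) ≈ 0.683.
Too low — raise k to concentrate. Iterating converges to k ≈ 7.42.
Then θ = 859/(7.42−1) ≈ 134.

k ≈ 7.42, θ ≈ 134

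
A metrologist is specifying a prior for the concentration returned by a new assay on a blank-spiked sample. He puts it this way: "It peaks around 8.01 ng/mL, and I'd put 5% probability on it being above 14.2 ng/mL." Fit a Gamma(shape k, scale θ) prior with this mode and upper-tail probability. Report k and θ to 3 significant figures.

k ≈ 9.51, θ ≈ 0.942

Gamma(k,θ) with k>1 has mode (k−1)θ, so θ = 8.01/(k−1).
Need P(X < 14.2) = 0.95 with θ tied to k this way. Start at k = 2, θ = 8.01: P(X<14.2) ≈ 0.529.
Too low — raise k to concentrate. Iterating converges to k ≈ 9.51.
Then θ = 8.01/(9.51−1) ≈ 0.942.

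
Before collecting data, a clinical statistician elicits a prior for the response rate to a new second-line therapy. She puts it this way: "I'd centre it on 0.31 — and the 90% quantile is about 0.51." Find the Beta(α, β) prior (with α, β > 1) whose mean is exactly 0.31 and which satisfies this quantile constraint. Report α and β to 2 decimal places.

α ≈ 2.84, β ≈ 6.33

With mean 0.31 fixed, write α = 0.31s, β = 0.69s where s = α+β.
Need P(θ < 0.51) = 0.9 under Beta(0.31s, 0.69s). Normal approximation: (q−m)/√(m(1−m)/s) ≈ z_{0.9} = 1.28, so s ≈ 0.31·0.69·(1.28)²/(0.51−0.31)² = 8.8.
At s = 8.8: P(θ<0.51) ≈ 0.896. Adjusting to match 0.9 gives s ≈ 9.17.
So α = 0.31·9.17 ≈ 2.84, β = 0.69·9.17 ≈ 6.33.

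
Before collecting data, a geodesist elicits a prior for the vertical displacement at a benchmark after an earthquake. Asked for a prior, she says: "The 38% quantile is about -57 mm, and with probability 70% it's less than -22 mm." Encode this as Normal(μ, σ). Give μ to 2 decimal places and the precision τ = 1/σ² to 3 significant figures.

μ = -44.12, τ = 0.000562

The p-quantile of Normal(μ,σ) is μ + z_p·σ, with z_{0.38} = -0.3055 and z_{0.7} = 0.5244.
Eliminate σ: μ = (z₂·x₁ − z₁·x₂)/(z₂ − z₁) = (0.5244·-57 − (-0.3055)·-22)/0.8299 = -44.12.
Then σ = (x₂ − x₁)/(z₂ − z₁) = (-22 − -57)/0.8299 = 42.17.
Precision τ = 1/σ² = 1/42.17² = 0.000562.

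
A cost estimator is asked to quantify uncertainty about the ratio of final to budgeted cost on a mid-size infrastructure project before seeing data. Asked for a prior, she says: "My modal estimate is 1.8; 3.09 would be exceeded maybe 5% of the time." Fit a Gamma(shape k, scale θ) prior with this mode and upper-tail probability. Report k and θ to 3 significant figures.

k ≈ 10.6, θ ≈ 0.188

Gamma(k,θ) with k>1 has mode (k−1)θ, so θ = 1.8/(k−1).
Need P(X < 3.09) = 0.95 with θ tied to k this way. Start at k = 2, θ = 1.8: P(X<3.09) ≈ 0.512.
Too low — raise k to concentrate. Iterating converges to k ≈ 10.6.
Then θ = 1.8/(10.6−1) ≈ 0.188.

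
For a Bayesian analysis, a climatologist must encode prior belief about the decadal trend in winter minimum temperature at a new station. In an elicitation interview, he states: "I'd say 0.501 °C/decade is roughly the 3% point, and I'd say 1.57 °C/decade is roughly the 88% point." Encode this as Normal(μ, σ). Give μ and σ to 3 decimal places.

For Normal(μ,σ), the p-quantile is μ + z_p·σ. Here z_{0.03} = -1.881, z_{0.88} = 1.175.
So 0.501 = μ − 1.881σ and 1.57 = μ + 1.175σ.
Subtracting: σ = (1.57 − 0.501)/(1.175 − (-1.881)) = 0.350.
Then μ = 0.501 − (-1.881)·0.350 = 1.159.

μ = 1.159, σ = 0.350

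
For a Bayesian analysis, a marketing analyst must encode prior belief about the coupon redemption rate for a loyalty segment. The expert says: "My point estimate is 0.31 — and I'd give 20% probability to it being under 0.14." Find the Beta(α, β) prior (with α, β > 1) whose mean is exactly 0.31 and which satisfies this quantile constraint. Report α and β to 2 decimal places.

With mean 0.31 fixed, write α = 0.31s, β = 0.69s where s = α+β.
Need P(θ < 0.14) = 0.2 under Beta(0.31s, 0.69s). Normal approximation: (q−m)/√(m(1−m)/s) ≈ z_{0.2} = -0.842, so s ≈ 0.31·0.69·(-0.842)²/(0.14−0.31)² = 5.2.
At s = 5.2: P(θ<0.14) ≈ 0.204. Adjusting to match 0.2 gives s ≈ 5.38.
So α = 0.31·5.38 ≈ 1.67, β = 0.69·5.38 ≈ 3.71.

α ≈ 1.67, β ≈ 3.71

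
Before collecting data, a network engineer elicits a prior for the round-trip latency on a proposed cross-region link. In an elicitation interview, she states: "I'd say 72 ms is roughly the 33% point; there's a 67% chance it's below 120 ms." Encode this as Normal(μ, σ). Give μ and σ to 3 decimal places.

For Normal(μ,σ), the p-quantile is μ + z_p·σ. Here z_{0.33} = -0.4399, z_{0.67} = 0.4399.
So 72 = μ − 0.4399σ and 120 = μ + 0.4399σ.
Subtracting: σ = (120 − 72)/(0.4399 − (-0.4399)) = 54.556.
Then μ = 72 − (-0.4399)·54.556 = 96.000.

μ = 96.000, σ = 54.556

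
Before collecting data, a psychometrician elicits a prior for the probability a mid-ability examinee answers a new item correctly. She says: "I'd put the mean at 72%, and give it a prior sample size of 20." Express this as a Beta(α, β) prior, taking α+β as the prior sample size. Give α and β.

α = 14.4, β = 5.6

Under the effective-sample-size interpretation, Beta(α, β) has prior mean α/(α+β) and prior sample size α+β.
So α+β = 20 and α/(α+β) = 0.72, giving α = 0.72·20 = 14.4 and β = 20 − 14.4 = 5.6.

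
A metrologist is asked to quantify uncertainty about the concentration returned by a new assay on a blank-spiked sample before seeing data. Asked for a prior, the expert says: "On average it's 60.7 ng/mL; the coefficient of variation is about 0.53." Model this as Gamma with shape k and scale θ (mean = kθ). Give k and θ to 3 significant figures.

For Gamma(k, scale θ): mean = kθ, variance = kθ², so CV = 1/√k.
CV = 0.53, hence k = 1/CV² = 3.56.
Then θ = mean/k = 60.7/3.56 = 17.1.

k ≈ 3.56, θ ≈ 17.1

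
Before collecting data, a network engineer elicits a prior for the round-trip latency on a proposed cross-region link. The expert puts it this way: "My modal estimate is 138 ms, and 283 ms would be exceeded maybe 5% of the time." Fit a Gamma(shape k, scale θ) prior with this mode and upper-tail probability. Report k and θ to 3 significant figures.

k ≈ 6.36, θ ≈ 25.7

Gamma(k,θ) with k>1 has mode (k−1)θ, so θ = 138/(k−1).
Need P(X < 283) = 0.95 with θ tied to k this way. Start at k = 2, θ = 138: P(X<283) ≈ 0.608.
Too low — raise k to concentrate. Iterating converges to k ≈ 6.36.
Then θ = 138/(6.36−1) ≈ 25.7.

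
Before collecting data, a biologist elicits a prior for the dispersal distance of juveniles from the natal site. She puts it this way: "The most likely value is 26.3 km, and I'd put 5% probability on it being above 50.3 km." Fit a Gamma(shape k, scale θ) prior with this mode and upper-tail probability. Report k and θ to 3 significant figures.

Gamma(k,θ) with k>1 has mode (k−1)θ, so θ = 26.3/(k−1).
Need P(X < 50.3) = 0.95 with θ tied to k this way. Start at k = 2, θ = 26.3: P(X<50.3) ≈ 0.570.
Too low — raise k to concentrate. Iterating converges to k ≈ 7.61.
Then θ = 26.3/(7.61−1) ≈ 3.98.

k ≈ 7.61, θ ≈ 3.98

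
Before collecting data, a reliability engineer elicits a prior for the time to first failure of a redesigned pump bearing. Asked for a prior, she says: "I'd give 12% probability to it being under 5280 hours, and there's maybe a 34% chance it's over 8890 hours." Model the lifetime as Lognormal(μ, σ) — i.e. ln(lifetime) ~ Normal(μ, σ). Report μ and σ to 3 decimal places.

μ ≈ 8.957, σ ≈ 0.328

If T ~ Lognormal(μ,σ) then ln T ~ Normal(μ,σ), so the p-quantile of ln T is μ + z_p·σ.
ln(5280) = 8.572 and ln(8890) = 9.093; z_{0.12} = -1.175, z_{0.66} = 0.4125.
σ = (9.093 − 8.572)/(0.4125 − (-1.175)) = 0.328.
μ = 8.572 − (-1.175)·0.328 = 8.957.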